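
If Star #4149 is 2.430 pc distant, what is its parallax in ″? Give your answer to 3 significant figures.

0.412 ″

p = 1/d = 1/2.43 = 0.41152 arcsec.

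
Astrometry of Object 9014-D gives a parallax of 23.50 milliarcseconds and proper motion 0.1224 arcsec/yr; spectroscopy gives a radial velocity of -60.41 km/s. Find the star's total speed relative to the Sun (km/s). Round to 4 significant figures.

d = 1/p = 1/0.02350″ = 42.553 pc.
v_t = 4.740 μ d = 4.740 × 0.1224 × 42.553 = 24.688 km/s.
v = √(v_r² + v_t²) = √((-60.41)² + 24.688²) = √4258.87 = 65.26 km/s.

65.26 km/s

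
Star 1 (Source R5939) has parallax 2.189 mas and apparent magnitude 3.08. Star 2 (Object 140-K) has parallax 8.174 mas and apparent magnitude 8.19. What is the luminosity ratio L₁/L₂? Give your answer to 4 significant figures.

L₁/L₂ = 1543

d₁ = 1/p₁ = 1/0.002189″ = 456.83 pc; d₂ = 1/p₂ = 1/0.008174″ = 122.34 pc.
M₁ = m₁ − 5 log₁₀ d₁ + 5 = 3.08 − 13.2988 + 5 = -5.2188.
M₂ = 8.19 − 10.4378 + 5 = 2.7522.
L₁/L₂ = 10^(0.4(M₂ − M₁)) = 10^(0.4 × 7.9710) = 10^3.18840 = 1543.1.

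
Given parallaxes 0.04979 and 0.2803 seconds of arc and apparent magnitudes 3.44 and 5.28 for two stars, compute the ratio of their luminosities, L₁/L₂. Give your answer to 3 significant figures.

d₁ = 1/p₁ = 1/0.04979″ = 20.084 pc; d₂ = 1/p₂ = 1/0.2803″ = 3.5676 pc.
M₁ = m₁ − 5 log₁₀ d₁ + 5 = 3.44 − 6.5143 + 5 = 1.9257.
M₂ = 5.28 − 2.7619 + 5 = 7.5181.
L₁/L₂ = 10^(0.4(M₂ − M₁)) = 10^(0.4 × 5.5924) = 10^2.23696 = 172.57.

L₁/L₂ = 173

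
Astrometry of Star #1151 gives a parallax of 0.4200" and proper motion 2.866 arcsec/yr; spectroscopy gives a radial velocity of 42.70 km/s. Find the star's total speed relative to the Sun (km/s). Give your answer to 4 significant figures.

53.57 km/s

d = 1/p = 1/0.4200″ = 2.381 pc.
v_t = 4.740 μ d = 4.740 × 2.866 × 2.381 = 32.346 km/s.
v = √(v_r² + v_t²) = √(42.70² + 32.346²) = √2869.55 = 53.568 km/s.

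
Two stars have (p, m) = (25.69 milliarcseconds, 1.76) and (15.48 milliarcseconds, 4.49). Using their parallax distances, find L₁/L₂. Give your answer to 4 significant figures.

d₁ = 1/p₁ = 1/0.02569″ = 38.926 pc; d₂ = 1/p₂ = 1/0.01548″ = 64.599 pc.
M₁ = m₁ − 5 log₁₀ d₁ + 5 = 1.76 − 7.9512 + 5 = -1.1912.
M₂ = 4.49 − 9.0511 + 5 = 0.4389.
L₁/L₂ = 10^(0.4(M₂ − M₁)) = 10^(0.4 × 1.6301) = 10^0.65204 = 4.4879.

L₁/L₂ = 4.488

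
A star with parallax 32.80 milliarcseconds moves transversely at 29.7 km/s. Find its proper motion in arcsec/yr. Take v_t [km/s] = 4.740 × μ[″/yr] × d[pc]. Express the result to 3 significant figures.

0.206 arcsec/yr

d = 1/p = 1/0.03280″ = 30.488 pc.
μ = v_t / (4.74 d) = 29.7 / (4.74 × 30.488) = 29.7 / 144.51 = 0.20552 ″/yr.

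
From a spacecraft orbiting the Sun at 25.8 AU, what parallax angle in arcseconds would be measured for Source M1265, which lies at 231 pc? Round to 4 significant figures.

0.1117 arcsec

p (arcsec) = B (AU) / d (pc).
p = 25.8 / 231 = 0.11169 arcsec.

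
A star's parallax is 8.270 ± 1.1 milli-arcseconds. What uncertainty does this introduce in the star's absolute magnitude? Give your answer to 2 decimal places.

M = m − 5 log₁₀ d + 5 = m + 5 log₁₀ p + 5, so ∂M/∂p = 5/(p ln 10).
σ_M = (5/ln 10) · (σ_p/p) = 2.1715 × 1.1/8.270 = 2.1715 × 0.13301 = 0.28883.

σ_M = 0.29 mag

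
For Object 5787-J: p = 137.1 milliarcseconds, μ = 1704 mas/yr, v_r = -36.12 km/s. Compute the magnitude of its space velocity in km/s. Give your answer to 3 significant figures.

69.1 km/s

d = 1/p = 1/0.1371″ = 7.2939 pc.
μ = 1704 mas/yr = 1.704 ″/yr.
v_t = 4.740 μ d = 4.740 × 1.704 × 7.2939 = 58.913 km/s.
v = √(v_r² + v_t²) = √((-36.12)² + 58.913²) = √4775.4 = 69.104 km/s.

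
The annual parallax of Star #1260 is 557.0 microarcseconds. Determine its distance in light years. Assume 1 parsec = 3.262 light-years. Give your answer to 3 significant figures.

p = 557.0 microarcseconds = 0.0005570 arcsec.
d = 1/p = 1/0.0005570 = 1795.3 pc.
In light-years: 1795.3 × 3.262 = 5856.3 ly.

5860 light years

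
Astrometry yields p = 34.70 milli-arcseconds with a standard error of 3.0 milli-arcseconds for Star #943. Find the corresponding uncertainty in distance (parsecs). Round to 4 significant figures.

2.492 pc

d = 1/p, so σ_d = σ_p / p².
σ_d = 0.00300 / (0.03470)² = 0.00300 / 0.0012041 = 2.4915 pc.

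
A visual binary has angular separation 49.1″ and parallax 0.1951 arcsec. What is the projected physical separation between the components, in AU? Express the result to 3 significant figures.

d = 1/p = 1/0.1951″ = 5.1256 pc.
At distance d (pc), an angle of θ arcsec spans θ·d AU: s = 49.1 × 5.1256 = 251.67 AU.

252 AU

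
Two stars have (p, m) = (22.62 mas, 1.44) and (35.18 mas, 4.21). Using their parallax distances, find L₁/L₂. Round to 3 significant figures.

L₁/L₂ = 31.0

d₁ = 1/p₁ = 1/0.02262″ = 44.209 pc; d₂ = 1/p₂ = 1/0.03518″ = 28.425 pc.
M₁ = m₁ − 5 log₁₀ d₁ + 5 = 1.44 − 8.2276 + 5 = -1.7876.
M₂ = 4.21 − 7.2685 + 5 = 1.9415.
L₁/L₂ = 10^(0.4(M₂ − M₁)) = 10^(0.4 × 3.7291) = 10^1.49164 = 31.02.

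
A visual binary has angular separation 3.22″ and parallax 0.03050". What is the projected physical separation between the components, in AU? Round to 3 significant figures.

d = 1/p = 1/0.03050″ = 32.787 pc.
At distance d (pc), an angle of θ arcsec spans θ·d AU: s = 3.22 × 32.787 = 105.57 AU.

106 AU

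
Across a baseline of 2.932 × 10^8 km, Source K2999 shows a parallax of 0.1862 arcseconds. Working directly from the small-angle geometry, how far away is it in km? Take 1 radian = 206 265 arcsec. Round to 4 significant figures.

3.248 × 10^14 km

θ = 0.1862″ = 0.1862/206265 = 9.0272 × 10^-7 rad.
d = B/θ = (2.932 × 10^8) / (9.0272 × 10^-7) = 3.2480 × 10^14 km.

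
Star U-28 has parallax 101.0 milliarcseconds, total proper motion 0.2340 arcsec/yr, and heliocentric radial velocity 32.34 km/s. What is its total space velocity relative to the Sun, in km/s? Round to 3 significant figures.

34.2 km/s

d = 1/p = 1/0.1010″ = 9.901 pc.
v_t = 4.740 μ d = 4.740 × 0.2340 × 9.901 = 10.982 km/s.
v = √(v_r² + v_t²) = √(32.34² + 10.982²) = √1166.48 = 34.154 km/s.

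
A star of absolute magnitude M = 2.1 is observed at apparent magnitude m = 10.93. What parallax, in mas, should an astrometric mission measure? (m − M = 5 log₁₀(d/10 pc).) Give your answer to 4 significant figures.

m − M = 10.93 − 2.1 = 8.83.
d = 10^((m−M)/5 + 1) = 10^2.766 = 583.45 pc.
p = 1/d = 1/583.45 = 0.0017139 arcsec = 1.7139 mas.

1.714 mas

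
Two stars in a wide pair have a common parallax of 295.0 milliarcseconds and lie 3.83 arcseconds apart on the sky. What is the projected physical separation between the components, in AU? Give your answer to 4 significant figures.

d = 1/p = 1/0.2950″ = 3.3898 pc.
At distance d (pc), an angle of θ arcsec spans θ·d AU: s = 3.83 × 3.3898 = 12.983 AU.

12.98 AU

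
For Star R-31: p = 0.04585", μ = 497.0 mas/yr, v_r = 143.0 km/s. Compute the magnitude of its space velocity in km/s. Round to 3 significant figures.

152 km/s

d = 1/p = 1/0.04585″ = 21.81 pc.
μ = 497.0 mas/yr = 0.4970 ″/yr.
v_t = 4.740 μ d = 4.740 × 0.4970 × 21.81 = 51.38 km/s.
v = √(v_r² + v_t²) = √(143.0² + 51.38²) = √23088.9 = 151.95 km/s.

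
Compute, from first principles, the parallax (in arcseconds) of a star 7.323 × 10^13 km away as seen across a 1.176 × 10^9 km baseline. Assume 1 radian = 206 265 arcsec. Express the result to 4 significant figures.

θ ≈ B/d = (1.176 × 10^9) / (7.323 × 10^13) = 1.6059 × 10^-5 rad.
In arcseconds: 1.6059 × 10^-5 × 206265 = 3.3124″.

3.312 arcsec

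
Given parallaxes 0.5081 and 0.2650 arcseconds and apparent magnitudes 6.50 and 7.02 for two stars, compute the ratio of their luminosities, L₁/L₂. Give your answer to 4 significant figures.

L₁/L₂ = 0.4391

d₁ = 1/p₁ = 1/0.5081″ = 1.9681 pc; d₂ = 1/p₂ = 1/0.2650″ = 3.7736 pc.
M₁ = m₁ − 5 log₁₀ d₁ + 5 = 6.50 − 1.4702 + 5 = 10.0298.
M₂ = 7.02 − 2.8838 + 5 = 9.1362.
L₁/L₂ = 10^(0.4(M₂ − M₁)) = 10^(0.4 × (-0.8936)) = 10^(-0.35744) = 0.4391.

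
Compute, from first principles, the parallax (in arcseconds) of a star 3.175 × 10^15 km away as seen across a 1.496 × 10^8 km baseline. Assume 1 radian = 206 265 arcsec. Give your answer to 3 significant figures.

0.00972 arcsec

θ ≈ B/d = (1.496 × 10^8) / (3.175 × 10^15) = 4.7118 × 10^-8 rad.
In arcseconds: 4.7118 × 10^-8 × 206265 = 0.0097188″.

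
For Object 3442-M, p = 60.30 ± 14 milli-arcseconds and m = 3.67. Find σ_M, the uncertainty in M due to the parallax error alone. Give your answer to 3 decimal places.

M = m − 5 log₁₀ d + 5 = m + 5 log₁₀ p + 5, so ∂M/∂p = 5/(p ln 10).
σ_M = (5/ln 10) · (σ_p/p) = 2.1715 × 14/60.30 = 2.1715 × 0.23217 = 0.50416.

σ_M = 0.504 mag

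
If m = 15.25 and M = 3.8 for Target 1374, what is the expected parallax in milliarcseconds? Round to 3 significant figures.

0.513 mas

m − M = 15.25 − 3.8 = 11.45.
d = 10^((m−M)/5 + 1) = 10^3.290 = 1949.8 pc.
p = 1/d = 1/1949.8 = 0.00051287 arcsec = 0.51287 mas.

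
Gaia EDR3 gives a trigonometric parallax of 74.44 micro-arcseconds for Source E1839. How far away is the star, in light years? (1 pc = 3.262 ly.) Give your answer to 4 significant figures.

43820 light years

p = 74.44 micro-arcseconds = 0.00007444 arcsec.
d = 1/p = 1/0.00007444 = 13434 pc.
In light-years: 13434 × 3.262 = 43822 ly.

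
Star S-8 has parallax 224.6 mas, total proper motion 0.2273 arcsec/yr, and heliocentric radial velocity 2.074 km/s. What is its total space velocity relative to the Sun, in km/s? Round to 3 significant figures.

d = 1/p = 1/0.2246″ = 4.4524 pc.
v_t = 4.740 μ d = 4.740 × 0.2273 × 4.4524 = 4.797 km/s.
v = √(v_r² + v_t²) = √(2.074² + 4.797²) = √27.3127 = 5.2262 km/s.

5.23 km/s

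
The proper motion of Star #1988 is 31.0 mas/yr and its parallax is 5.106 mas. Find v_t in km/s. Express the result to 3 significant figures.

d = 1/p = 1/0.005106″ = 195.85 pc.
μ = 31.0 mas/yr = 0.0310 ″/yr.
v_t = 4.74 × μ × d = 4.74 × 0.0310 × 195.85 = 28.778 km/s.

28.8 km/s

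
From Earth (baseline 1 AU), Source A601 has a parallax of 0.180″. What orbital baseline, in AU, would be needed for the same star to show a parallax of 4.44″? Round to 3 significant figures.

24.7 AU

Parallax scales linearly with baseline: p ∝ B, so B = p_target / p_Earth × 1 AU.
B = 4.44 / 0.180 = 24.667 AU.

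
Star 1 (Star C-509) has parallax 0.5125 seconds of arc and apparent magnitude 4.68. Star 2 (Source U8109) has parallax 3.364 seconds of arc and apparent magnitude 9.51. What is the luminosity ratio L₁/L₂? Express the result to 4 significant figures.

d₁ = 1/p₁ = 1/0.5125″ = 1.9512 pc; d₂ = 1/p₂ = 1/3.364″ = 0.29727 pc.
M₁ = m₁ − 5 log₁₀ d₁ + 5 = 4.68 − 1.4515 + 5 = 8.2285.
M₂ = 9.51 − (-2.6342) + 5 = 17.1442.
L₁/L₂ = 10^(0.4(M₂ − M₁)) = 10^(0.4 × 8.9157) = 10^3.56628 = 3683.7.

L₁/L₂ = 3684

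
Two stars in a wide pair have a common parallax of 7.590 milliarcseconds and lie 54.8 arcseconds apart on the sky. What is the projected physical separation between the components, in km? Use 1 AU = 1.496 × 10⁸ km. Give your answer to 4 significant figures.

1.080 × 10^12 km

d = 1/p = 1/0.007590″ = 131.75 pc.
At distance d (pc), an angle of θ arcsec spans θ·d AU: s = 54.8 × 131.75 = 7219.9 AU.
= 7219.9 × 1.496 × 10⁸ km = 1.0801 × 10^12 km.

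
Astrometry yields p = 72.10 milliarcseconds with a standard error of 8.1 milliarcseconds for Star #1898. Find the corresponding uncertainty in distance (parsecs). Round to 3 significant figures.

d = 1/p, so σ_d = σ_p / p².
σ_d = 0.00810 / (0.07210)² = 0.00810 / 0.0051984 = 1.5582 pc.

1.56 pc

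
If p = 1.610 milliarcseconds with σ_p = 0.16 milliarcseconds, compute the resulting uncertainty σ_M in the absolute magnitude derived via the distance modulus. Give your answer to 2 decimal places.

σ_M = 0.22 mag

M = m − 5 log₁₀ d + 5 = m + 5 log₁₀ p + 5, so ∂M/∂p = 5/(p ln 10).
σ_M = (5/ln 10) · (σ_p/p) = 2.1715 × 0.16/1.610 = 2.1715 × 0.099379 = 0.2158.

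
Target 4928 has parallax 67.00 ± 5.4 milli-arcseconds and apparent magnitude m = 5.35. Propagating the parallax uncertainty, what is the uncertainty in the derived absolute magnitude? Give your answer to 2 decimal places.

σ_M = 0.18 mag

M = m − 5 log₁₀ d + 5 = m + 5 log₁₀ p + 5, so ∂M/∂p = 5/(p ln 10).
σ_M = (5/ln 10) · (σ_p/p) = 2.1715 × 5.4/67.00 = 2.1715 × 0.080597 = 0.17502.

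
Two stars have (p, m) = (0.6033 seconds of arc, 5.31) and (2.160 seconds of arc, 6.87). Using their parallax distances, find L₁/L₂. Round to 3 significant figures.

d₁ = 1/p₁ = 1/0.6033″ = 1.6576 pc; d₂ = 1/p₂ = 1/2.160″ = 0.46296 pc.
M₁ = m₁ − 5 log₁₀ d₁ + 5 = 5.31 − 1.0974 + 5 = 9.2126.
M₂ = 6.87 − (-1.6723) + 5 = 13.5423.
L₁/L₂ = 10^(0.4(M₂ − M₁)) = 10^(0.4 × 4.3297) = 10^1.73188 = 53.936.

L₁/L₂ = 53.9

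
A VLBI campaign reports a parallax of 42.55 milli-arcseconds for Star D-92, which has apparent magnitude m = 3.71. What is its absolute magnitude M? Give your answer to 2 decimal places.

M = 1.85

d = 1/p = 1/0.04255″ = 23.502 pc.
m − M = 5 log₁₀(23.502) − 5 = 6.8555 − 5 = 1.8555.
M = m − (m − M) = 3.71 − 1.8555 = 1.85.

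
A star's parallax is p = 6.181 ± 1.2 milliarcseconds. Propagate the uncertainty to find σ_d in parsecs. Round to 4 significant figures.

d = 1/p, so σ_d = σ_p / p².
σ_d = 0.00120 / (0.006181)² = 0.00120 / 0.000038205 = 31.41 pc.

31.41 pc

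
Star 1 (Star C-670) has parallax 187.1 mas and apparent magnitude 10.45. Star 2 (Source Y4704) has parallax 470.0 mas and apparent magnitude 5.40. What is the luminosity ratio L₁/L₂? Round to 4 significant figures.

d₁ = 1/p₁ = 1/0.1871″ = 5.3447 pc; d₂ = 1/p₂ = 1/0.4700″ = 2.1277 pc.
M₁ = m₁ − 5 log₁₀ d₁ + 5 = 10.45 − 3.6396 + 5 = 11.8104.
M₂ = 5.40 − 1.6396 + 5 = 8.7604.
L₁/L₂ = 10^(0.4(M₂ − M₁)) = 10^(0.4 × (-3.0500)) = 10^(-1.22000) = 0.060256.

L₁/L₂ = 0.06026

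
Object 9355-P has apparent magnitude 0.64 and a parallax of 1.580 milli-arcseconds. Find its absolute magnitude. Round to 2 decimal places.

M = -8.37

d = 1/p = 1/0.001580″ = 632.91 pc.
m − M = 5 log₁₀(632.91) − 5 = 14.0067 − 5 = 9.0067.
M = m − (m − M) = 0.64 − 9.0067 = -8.37.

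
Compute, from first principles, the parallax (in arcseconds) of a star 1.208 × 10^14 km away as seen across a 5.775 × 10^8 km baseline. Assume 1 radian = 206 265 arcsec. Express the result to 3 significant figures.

0.986 arcsec

θ ≈ B/d = (5.775 × 10^8) / (1.208 × 10^14) = 4.7806 × 10^-6 rad.
In arcseconds: 4.7806 × 10^-6 × 206265 = 0.98607″.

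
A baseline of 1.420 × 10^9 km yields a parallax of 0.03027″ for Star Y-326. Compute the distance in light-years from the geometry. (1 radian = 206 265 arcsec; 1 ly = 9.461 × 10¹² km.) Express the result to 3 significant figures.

θ = 0.03027″ = 0.03027/206265 = 1.4675 × 10^-7 rad.
d = B/θ = (1.420 × 10^9) / (1.4675 × 10^-7) = 9.6763 × 10^15 km = (9.6763 × 10^15) / (9.461 × 10^12) ly = 1022.8 ly.

1020 ly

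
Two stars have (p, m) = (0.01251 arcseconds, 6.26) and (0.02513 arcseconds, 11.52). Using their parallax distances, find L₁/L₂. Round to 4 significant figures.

L₁/L₂ = 512.7

d₁ = 1/p₁ = 1/0.01251″ = 79.936 pc; d₂ = 1/p₂ = 1/0.02513″ = 39.793 pc.
M₁ = m₁ − 5 log₁₀ d₁ + 5 = 6.26 − 9.5137 + 5 = 1.7463.
M₂ = 11.52 − 7.9990 + 5 = 8.5210.
L₁/L₂ = 10^(0.4(M₂ − M₁)) = 10^(0.4 × 6.7747) = 10^2.70988 = 512.72.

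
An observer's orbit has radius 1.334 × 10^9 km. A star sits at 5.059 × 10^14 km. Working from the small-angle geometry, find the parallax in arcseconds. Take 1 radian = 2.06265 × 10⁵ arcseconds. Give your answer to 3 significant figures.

θ ≈ B/d = (1.334 × 10^9) / (5.059 × 10^14) = 2.6369 × 10^-6 rad.
In arcseconds: 2.6369 × 10^-6 × 206265 = 0.5439″.

0.544 arcsec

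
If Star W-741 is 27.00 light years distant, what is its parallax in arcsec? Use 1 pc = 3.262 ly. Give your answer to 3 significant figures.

d = 27.00 ly ÷ 3.262 = 8.2771 pc.
p = 1/d = 1/8.2771 = 0.12082 arcsec.

0.121 arcsec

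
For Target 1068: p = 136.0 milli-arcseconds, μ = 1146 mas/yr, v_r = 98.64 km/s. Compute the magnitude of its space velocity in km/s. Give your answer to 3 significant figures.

106 km/s

d = 1/p = 1/0.1360″ = 7.3529 pc.
μ = 1146 mas/yr = 1.146 ″/yr.
v_t = 4.740 μ d = 4.740 × 1.146 × 7.3529 = 39.941 km/s.
v = √(v_r² + v_t²) = √(98.64² + 39.941²) = √11325.1 = 106.42 km/s.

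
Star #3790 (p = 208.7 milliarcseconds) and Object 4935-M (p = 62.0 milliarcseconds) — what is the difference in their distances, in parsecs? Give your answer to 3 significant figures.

11.3 pc

d_A = 1/0.2087″ = 4.7916 pc; d_B = 1/0.06200″ = 16.129 pc.
|d_B − d_A| = |16.129 − 4.7916| = 11.337 pc.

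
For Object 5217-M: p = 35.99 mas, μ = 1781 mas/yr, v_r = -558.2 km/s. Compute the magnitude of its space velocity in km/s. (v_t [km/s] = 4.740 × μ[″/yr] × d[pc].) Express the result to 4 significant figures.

605.5 km/s

d = 1/p = 1/0.03599″ = 27.785 pc.
μ = 1781 mas/yr = 1.781 ″/yr.
v_t = 4.740 μ d = 4.740 × 1.781 × 27.785 = 234.56 km/s.
v = √(v_r² + v_t²) = √((-558.2)² + 234.56²) = √366606 = 605.48 km/s.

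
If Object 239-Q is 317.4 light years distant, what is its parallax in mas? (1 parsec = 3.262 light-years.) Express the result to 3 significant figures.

10.3 mas

d = 317.4 ly ÷ 3.262 = 97.302 pc.
p = 1/d = 1/97.302 = 0.010277 arcsec.
= 0.010277 × 1000 = 10.277 mas.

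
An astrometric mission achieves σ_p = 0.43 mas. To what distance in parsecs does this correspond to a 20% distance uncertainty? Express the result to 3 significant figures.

465 pc

σ_d/d = σ_p/p, so the condition is σ_p/p ≤ 0.20, i.e. p ≥ σ_p/0.20.
p_min = 0.43/0.20 = 2.15 mas = 0.00215 arcsec.
d_max = 1/p_min = 1/0.00215 = 465.12 pc.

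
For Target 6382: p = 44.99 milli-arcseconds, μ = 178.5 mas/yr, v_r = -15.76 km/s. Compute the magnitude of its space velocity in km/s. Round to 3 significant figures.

d = 1/p = 1/0.04499″ = 22.227 pc.
μ = 178.5 mas/yr = 0.1785 ″/yr.
v_t = 4.740 μ d = 4.740 × 0.1785 × 22.227 = 18.806 km/s.
v = √(v_r² + v_t²) = √((-15.76)² + 18.806²) = √602.043 = 24.537 km/s.

24.5 km/s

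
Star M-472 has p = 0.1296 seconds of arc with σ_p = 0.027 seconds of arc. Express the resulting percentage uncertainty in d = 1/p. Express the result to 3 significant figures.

20.8%

For d = 1/p, |σ_d/d| = |σ_p/p|.
σ_p/p = 0.027 / 0.1296 = 0.20833 = 20.833%.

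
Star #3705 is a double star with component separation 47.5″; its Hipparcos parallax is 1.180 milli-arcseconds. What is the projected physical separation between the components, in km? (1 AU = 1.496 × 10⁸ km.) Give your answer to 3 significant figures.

6.02 × 10^12 km

d = 1/p = 1/0.001180″ = 847.46 pc.
At distance d (pc), an angle of θ arcsec spans θ·d AU: s = 47.5 × 847.46 = 40254 AU.
= 40254 × 1.496 × 10⁸ km = 6.0220 × 10^12 km.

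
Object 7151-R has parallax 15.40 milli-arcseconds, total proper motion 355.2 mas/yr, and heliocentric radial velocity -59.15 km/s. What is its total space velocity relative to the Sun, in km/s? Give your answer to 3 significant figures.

124 km/s

d = 1/p = 1/0.01540″ = 64.935 pc.
μ = 355.2 mas/yr = 0.3552 ″/yr.
v_t = 4.740 μ d = 4.740 × 0.3552 × 64.935 = 109.33 km/s.
v = √(v_r² + v_t²) = √((-59.15)² + 109.33²) = √15451.8 = 124.31 km/s.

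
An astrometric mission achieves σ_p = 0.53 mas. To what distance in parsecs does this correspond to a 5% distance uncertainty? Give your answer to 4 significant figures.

94.34 pc

σ_d/d = σ_p/p, so the condition is σ_p/p ≤ 0.05, i.e. p ≥ σ_p/0.05.
p_min = 0.53/0.05 = 10.6 mas = 0.0106 arcsec.
d_max = 1/p_min = 1/0.0106 = 94.34 pc.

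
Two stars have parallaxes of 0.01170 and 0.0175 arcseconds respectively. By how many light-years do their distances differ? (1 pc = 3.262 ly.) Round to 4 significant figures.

d_A = 1/0.01170″ = 85.47 pc; d_B = 1/0.01750″ = 57.143 pc.
|d_B − d_A| = |57.143 − 85.47| = 28.327 pc = 28.327 × 3.262 ly = 92.403 ly.

92.40 ly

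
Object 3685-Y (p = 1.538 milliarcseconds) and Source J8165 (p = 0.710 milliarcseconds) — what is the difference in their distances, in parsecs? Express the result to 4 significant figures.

758.3 pc

d_A = 1/0.001538″ = 650.2 pc; d_B = 1/0.0007100″ = 1408.5 pc.
|d_B − d_A| = |1408.5 − 650.2| = 758.3 pc.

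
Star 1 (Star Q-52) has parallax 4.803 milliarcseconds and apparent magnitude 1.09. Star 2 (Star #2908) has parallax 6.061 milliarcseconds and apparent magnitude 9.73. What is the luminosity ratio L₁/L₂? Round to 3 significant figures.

L₁/L₂ = 4550

d₁ = 1/p₁ = 1/0.004803″ = 208.2 pc; d₂ = 1/p₂ = 1/0.006061″ = 164.99 pc.
M₁ = m₁ − 5 log₁₀ d₁ + 5 = 1.09 − 11.5924 + 5 = -5.5024.
M₂ = 9.73 − 11.0873 + 5 = 3.6427.
L₁/L₂ = 10^(0.4(M₂ − M₁)) = 10^(0.4 × 9.1451) = 10^3.65804 = 4550.3.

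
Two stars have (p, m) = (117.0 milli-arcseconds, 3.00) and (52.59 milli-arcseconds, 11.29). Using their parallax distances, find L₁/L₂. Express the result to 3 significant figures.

L₁/L₂ = 418

d₁ = 1/p₁ = 1/0.1170″ = 8.547 pc; d₂ = 1/p₂ = 1/0.05259″ = 19.015 pc.
M₁ = m₁ − 5 log₁₀ d₁ + 5 = 3.00 − 4.6591 + 5 = 3.3409.
M₂ = 11.29 − 6.3955 + 5 = 9.8945.
L₁/L₂ = 10^(0.4(M₂ − M₁)) = 10^(0.4 × 6.5536) = 10^2.62144 = 418.25.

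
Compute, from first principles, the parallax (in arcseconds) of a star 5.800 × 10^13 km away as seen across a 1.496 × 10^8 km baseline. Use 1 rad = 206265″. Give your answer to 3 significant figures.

0.532 arcsec

θ ≈ B/d = (1.496 × 10^8) / (5.800 × 10^13) = 2.5793 × 10^-6 rad.
In arcseconds: 2.5793 × 10^-6 × 206265 = 0.53202″.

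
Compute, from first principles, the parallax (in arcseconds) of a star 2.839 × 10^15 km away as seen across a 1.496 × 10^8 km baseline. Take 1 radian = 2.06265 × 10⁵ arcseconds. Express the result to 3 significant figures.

0.0109 arcsec

θ ≈ B/d = (1.496 × 10^8) / (2.839 × 10^15) = 5.2695 × 10^-8 rad.
In arcseconds: 5.2695 × 10^-8 × 206265 = 0.010869″.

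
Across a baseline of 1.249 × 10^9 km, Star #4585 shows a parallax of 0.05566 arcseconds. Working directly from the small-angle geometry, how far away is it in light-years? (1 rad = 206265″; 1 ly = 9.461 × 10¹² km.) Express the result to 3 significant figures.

489 ly

θ = 0.05566″ = 0.05566/206265 = 2.6985 × 10^-7 rad.
d = B/θ = (1.249 × 10^9) / (2.6985 × 10^-7) = 4.6285 × 10^15 km = (4.6285 × 10^15) / (9.461 × 10^12) ly = 489.22 ly.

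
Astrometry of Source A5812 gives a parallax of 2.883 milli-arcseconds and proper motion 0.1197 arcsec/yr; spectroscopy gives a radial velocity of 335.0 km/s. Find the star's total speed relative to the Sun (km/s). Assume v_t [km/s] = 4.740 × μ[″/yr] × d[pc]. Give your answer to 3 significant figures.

389 km/s

d = 1/p = 1/0.002883″ = 346.86 pc.
v_t = 4.740 μ d = 4.740 × 0.1197 × 346.86 = 196.8 km/s.
v = √(v_r² + v_t²) = √(335.0² + 196.8²) = √150955 = 388.53 km/s.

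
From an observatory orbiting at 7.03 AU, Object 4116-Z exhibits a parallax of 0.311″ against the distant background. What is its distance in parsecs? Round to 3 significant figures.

With baseline B (in AU) and parallax p (in arcsec), d = B/p parsecs.
d = 7.03 / 0.311 = 22.605 pc.

22.6 pc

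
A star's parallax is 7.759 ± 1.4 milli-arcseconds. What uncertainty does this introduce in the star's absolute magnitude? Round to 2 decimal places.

σ_M = 0.39 mag

M = m − 5 log₁₀ d + 5 = m + 5 log₁₀ p + 5, so ∂M/∂p = 5/(p ln 10).
σ_M = (5/ln 10) · (σ_p/p) = 2.1715 × 1.4/7.759 = 2.1715 × 0.18044 = 0.39183.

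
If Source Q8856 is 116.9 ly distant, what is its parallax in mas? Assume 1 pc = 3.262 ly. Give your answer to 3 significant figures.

27.9 mas

d = 116.9 ly ÷ 3.262 = 35.837 pc.
p = 1/d = 1/35.837 = 0.027904 arcsec.
= 0.027904 × 1000 = 27.904 mas.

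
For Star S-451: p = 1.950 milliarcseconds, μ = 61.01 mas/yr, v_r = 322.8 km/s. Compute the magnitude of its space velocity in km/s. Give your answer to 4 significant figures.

355.2 km/s

d = 1/p = 1/0.001950″ = 512.82 pc.
μ = 61.01 mas/yr = 0.06101 ″/yr.
v_t = 4.740 μ d = 4.740 × 0.06101 × 512.82 = 148.3 km/s.
v = √(v_r² + v_t²) = √(322.8² + 148.3²) = √126193 = 355.24 km/s.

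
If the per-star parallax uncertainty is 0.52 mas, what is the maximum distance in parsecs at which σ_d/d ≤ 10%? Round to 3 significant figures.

σ_d/d = σ_p/p, so the condition is σ_p/p ≤ 0.10, i.e. p ≥ σ_p/0.10.
p_min = 0.52/0.10 = 5.2 mas = 0.0052 arcsec.
d_max = 1/p_min = 1/0.0052 = 192.31 pc.

192 pc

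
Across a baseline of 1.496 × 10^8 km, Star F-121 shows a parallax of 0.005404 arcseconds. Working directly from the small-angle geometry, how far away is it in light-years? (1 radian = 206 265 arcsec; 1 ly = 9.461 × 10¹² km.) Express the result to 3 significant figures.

604 ly

θ = 0.005404″ = 0.005404/206265 = 2.6199 × 10^-8 rad.
d = B/θ = (1.496 × 10^8) / (2.6199 × 10^-8) = 5.7101 × 10^15 km = (5.7101 × 10^15) / (9.461 × 10^12) ly = 603.54 ly.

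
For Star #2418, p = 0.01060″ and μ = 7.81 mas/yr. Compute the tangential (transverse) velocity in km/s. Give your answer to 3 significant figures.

d = 1/p = 1/0.01060″ = 94.34 pc.
μ = 7.81 mas/yr = 0.00781 ″/yr.
v_t = 4.74 × μ × d = 4.74 × 0.00781 × 94.34 = 3.4924 km/s.

3.49 km/s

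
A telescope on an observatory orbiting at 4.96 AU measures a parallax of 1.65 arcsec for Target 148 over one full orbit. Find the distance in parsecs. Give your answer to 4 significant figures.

3.006 pc

With baseline B (in AU) and parallax p (in arcsec), d = B/p parsecs.
d = 4.96 / 1.65 = 3.0061 pc.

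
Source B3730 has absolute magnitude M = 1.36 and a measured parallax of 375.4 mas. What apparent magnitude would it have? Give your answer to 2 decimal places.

d = 1/p = 1/0.3754″ = 2.6638 pc.
m − M = 5 log₁₀ d − 5 = 5 log₁₀(2.6638) − 5 = 2.1275 − 5 = -2.8725.
m = M + (m − M) = 1.36 + (-2.8725) = -1.51.

m = -1.51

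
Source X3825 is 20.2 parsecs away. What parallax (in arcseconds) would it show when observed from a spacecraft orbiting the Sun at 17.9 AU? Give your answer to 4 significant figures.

0.8861 arcsec

p (arcsec) = B (AU) / d (pc).
p = 17.9 / 20.2 = 0.88614 arcsec.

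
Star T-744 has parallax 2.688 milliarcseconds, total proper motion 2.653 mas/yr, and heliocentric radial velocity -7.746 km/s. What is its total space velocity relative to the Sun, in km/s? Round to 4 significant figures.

d = 1/p = 1/0.002688″ = 372.02 pc.
μ = 2.653 mas/yr = 0.002653 ″/yr.
v_t = 4.740 μ d = 4.740 × 0.002653 × 372.02 = 4.6782 km/s.
v = √(v_r² + v_t²) = √((-7.746)² + 4.6782²) = √81.8861 = 9.0491 km/s.

9.049 km/s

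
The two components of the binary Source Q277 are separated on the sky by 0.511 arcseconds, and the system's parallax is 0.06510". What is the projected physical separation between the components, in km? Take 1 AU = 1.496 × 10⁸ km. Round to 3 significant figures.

1.17 × 10^9 km

d = 1/p = 1/0.06510″ = 15.361 pc.
At distance d (pc), an angle of θ arcsec spans θ·d AU: s = 0.511 × 15.361 = 7.8495 AU.
= 7.8495 × 1.496 × 10⁸ km = 1.1743 × 10^9 km.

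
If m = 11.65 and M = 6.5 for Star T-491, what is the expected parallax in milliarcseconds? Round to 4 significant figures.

m − M = 11.65 − 6.5 = 5.15.
d = 10^((m−M)/5 + 1) = 10^2.030 = 107.15 pc.
p = 1/d = 1/107.15 = 0.0093327 arcsec = 9.3327 mas.

9.333 mas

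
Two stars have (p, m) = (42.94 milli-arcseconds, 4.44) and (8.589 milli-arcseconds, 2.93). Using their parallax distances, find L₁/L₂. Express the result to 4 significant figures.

L₁/L₂ = 0.009958

d₁ = 1/p₁ = 1/0.04294″ = 23.288 pc; d₂ = 1/p₂ = 1/0.008589″ = 116.43 pc.
M₁ = m₁ − 5 log₁₀ d₁ + 5 = 4.44 − 6.8357 + 5 = 2.6043.
M₂ = 2.93 − 10.3303 + 5 = -2.4003.
L₁/L₂ = 10^(0.4(M₂ − M₁)) = 10^(0.4 × (-5.0046)) = 10^(-2.00184) = 0.0099577.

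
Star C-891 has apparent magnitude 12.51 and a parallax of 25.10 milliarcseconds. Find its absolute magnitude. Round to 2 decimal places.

d = 1/p = 1/0.02510″ = 39.841 pc.
m − M = 5 log₁₀(39.841) − 5 = 8.0017 − 5 = 3.0017.
M = m − (m − M) = 12.51 − 3.0017 = 9.51.

M = 9.51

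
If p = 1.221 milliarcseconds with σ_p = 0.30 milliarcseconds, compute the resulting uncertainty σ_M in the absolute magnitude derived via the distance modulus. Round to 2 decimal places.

M = m − 5 log₁₀ d + 5 = m + 5 log₁₀ p + 5, so ∂M/∂p = 5/(p ln 10).
σ_M = (5/ln 10) · (σ_p/p) = 2.1715 × 0.30/1.221 = 2.1715 × 0.2457 = 0.53354.

σ_M = 0.53 mag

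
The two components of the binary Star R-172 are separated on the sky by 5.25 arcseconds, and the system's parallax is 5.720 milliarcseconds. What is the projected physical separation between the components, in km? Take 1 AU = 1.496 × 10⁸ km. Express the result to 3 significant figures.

d = 1/p = 1/0.005720″ = 174.83 pc.
At distance d (pc), an angle of θ arcsec spans θ·d AU: s = 5.25 × 174.83 = 917.86 AU.
= 917.86 × 1.496 × 10⁸ km = 1.3731 × 10^11 km.

1.37 × 10^11 km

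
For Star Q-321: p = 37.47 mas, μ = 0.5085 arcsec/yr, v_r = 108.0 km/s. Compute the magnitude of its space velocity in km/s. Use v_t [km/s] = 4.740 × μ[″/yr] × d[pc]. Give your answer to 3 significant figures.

126 km/s

d = 1/p = 1/0.03747″ = 26.688 pc.
v_t = 4.740 μ d = 4.740 × 0.5085 × 26.688 = 64.326 km/s.
v = √(v_r² + v_t²) = √(108.0² + 64.326²) = √15801.8 = 125.71 km/s.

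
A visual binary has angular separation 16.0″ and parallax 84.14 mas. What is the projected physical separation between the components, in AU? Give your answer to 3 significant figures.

190 AU

d = 1/p = 1/0.08414″ = 11.885 pc.
At distance d (pc), an angle of θ arcsec spans θ·d AU: s = 16.0 × 11.885 = 190.16 AU.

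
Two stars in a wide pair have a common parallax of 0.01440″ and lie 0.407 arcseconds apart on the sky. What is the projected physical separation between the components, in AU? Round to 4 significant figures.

28.26 AU

d = 1/p = 1/0.01440″ = 69.444 pc.
At distance d (pc), an angle of θ arcsec spans θ·d AU: s = 0.407 × 69.444 = 28.264 AU.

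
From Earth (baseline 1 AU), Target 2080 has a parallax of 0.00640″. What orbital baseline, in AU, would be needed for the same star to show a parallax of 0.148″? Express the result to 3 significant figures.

23.1 AU

Parallax scales linearly with baseline: p ∝ B, so B = p_target / p_Earth × 1 AU.
B = 0.148 / 0.00640 = 23.125 AU.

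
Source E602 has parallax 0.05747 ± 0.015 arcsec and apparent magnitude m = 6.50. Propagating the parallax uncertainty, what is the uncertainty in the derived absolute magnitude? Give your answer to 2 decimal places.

σ_M = 0.57 mag

M = m − 5 log₁₀ d + 5 = m + 5 log₁₀ p + 5, so ∂M/∂p = 5/(p ln 10).
σ_M = (5/ln 10) · (σ_p/p) = 2.1715 × 0.015/0.05747 = 2.1715 × 0.26101 = 0.56678.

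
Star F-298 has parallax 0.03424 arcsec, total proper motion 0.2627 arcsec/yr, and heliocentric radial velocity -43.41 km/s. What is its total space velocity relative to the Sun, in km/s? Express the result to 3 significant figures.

56.6 km/s

d = 1/p = 1/0.03424″ = 29.206 pc.
v_t = 4.740 μ d = 4.740 × 0.2627 × 29.206 = 36.367 km/s.
v = √(v_r² + v_t²) = √((-43.41)² + 36.367²) = √3206.99 = 56.63 km/s.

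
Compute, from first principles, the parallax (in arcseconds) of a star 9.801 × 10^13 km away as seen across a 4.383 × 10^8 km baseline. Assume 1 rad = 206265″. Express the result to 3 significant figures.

0.922 arcsec

θ ≈ B/d = (4.383 × 10^8) / (9.801 × 10^13) = 4.4720 × 10^-6 rad.
In arcseconds: 4.4720 × 10^-6 × 206265 = 0.92242″.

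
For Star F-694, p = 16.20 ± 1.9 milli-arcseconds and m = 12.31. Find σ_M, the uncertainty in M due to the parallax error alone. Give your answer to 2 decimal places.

M = m − 5 log₁₀ d + 5 = m + 5 log₁₀ p + 5, so ∂M/∂p = 5/(p ln 10).
σ_M = (5/ln 10) · (σ_p/p) = 2.1715 × 1.9/16.20 = 2.1715 × 0.11728 = 0.25467.

σ_M = 0.25 mag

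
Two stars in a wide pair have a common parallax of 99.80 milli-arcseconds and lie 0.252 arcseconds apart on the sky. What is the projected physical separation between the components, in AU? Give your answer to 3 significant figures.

2.53 AU

d = 1/p = 1/0.09980″ = 10.02 pc.
At distance d (pc), an angle of θ arcsec spans θ·d AU: s = 0.252 × 10.02 = 2.525 AU.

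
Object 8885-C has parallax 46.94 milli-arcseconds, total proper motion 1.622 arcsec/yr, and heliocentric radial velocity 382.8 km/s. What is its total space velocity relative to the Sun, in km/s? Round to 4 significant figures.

d = 1/p = 1/0.04694″ = 21.304 pc.
v_t = 4.740 μ d = 4.740 × 1.622 × 21.304 = 163.79 km/s.
v = √(v_r² + v_t²) = √(382.8² + 163.79²) = √173363 = 416.37 km/s.

416.4 km/s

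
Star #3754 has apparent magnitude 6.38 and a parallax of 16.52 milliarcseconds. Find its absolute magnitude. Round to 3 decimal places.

d = 1/p = 1/0.01652″ = 60.533 pc.
m − M = 5 log₁₀(60.533) − 5 = 8.9100 − 5 = 3.9100.
M = m − (m − M) = 6.38 − 3.9100 = 2.470.

M = 2.470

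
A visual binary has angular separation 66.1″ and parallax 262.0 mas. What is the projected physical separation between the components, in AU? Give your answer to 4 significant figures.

252.3 AU

d = 1/p = 1/0.2620″ = 3.8168 pc.
At distance d (pc), an angle of θ arcsec spans θ·d AU: s = 66.1 × 3.8168 = 252.29 AU.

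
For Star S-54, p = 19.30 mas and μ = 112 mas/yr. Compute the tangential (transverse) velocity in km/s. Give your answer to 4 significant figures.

27.51 km/s

d = 1/p = 1/0.01930″ = 51.813 pc.
μ = 112 mas/yr = 0.112 ″/yr.
v_t = 4.74 × μ × d = 4.74 × 0.112 × 51.813 = 27.506 km/s.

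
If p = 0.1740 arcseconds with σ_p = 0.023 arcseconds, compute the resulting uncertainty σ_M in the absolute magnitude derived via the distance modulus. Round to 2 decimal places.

σ_M = 0.29 mag

M = m − 5 log₁₀ d + 5 = m + 5 log₁₀ p + 5, so ∂M/∂p = 5/(p ln 10).
σ_M = (5/ln 10) · (σ_p/p) = 2.1715 × 0.023/0.1740 = 2.1715 × 0.13218 = 0.28703.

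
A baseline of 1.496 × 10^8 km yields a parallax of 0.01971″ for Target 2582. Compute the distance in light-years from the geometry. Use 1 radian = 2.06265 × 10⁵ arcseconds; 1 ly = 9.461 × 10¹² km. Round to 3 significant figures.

θ = 0.01971″ = 0.01971/206265 = 9.5557 × 10^-8 rad.
d = B/θ = (1.496 × 10^8) / (9.5557 × 10^-8) = 1.5656 × 10^15 km = (1.5656 × 10^15) / (9.461 × 10^12) ly = 165.48 ly.

165 ly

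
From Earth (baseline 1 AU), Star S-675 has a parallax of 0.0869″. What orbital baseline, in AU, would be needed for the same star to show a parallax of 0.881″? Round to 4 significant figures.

10.14 AU

Parallax scales linearly with baseline: p ∝ B, so B = p_target / p_Earth × 1 AU.
B = 0.881 / 0.0869 = 10.138 AU.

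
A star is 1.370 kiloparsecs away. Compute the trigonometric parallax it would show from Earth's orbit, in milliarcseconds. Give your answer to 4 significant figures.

0.7299 mas

d = 1.370 kpc = 1370 pc.
p = 1/d = 1/1370 = 0.00072993 arcsec.
= 0.00072993 × 1000 = 0.72993 mas.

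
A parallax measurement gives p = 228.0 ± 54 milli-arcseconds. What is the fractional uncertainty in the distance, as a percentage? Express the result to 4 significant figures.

23.68%

For d = 1/p, |σ_d/d| = |σ_p/p|.
σ_p/p = 54 / 228.0 = 0.23684 = 23.684%.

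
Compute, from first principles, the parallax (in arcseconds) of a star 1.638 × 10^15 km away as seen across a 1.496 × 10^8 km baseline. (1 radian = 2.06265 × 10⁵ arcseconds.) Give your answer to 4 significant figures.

θ ≈ B/d = (1.496 × 10^8) / (1.638 × 10^15) = 9.1331 × 10^-8 rad.
In arcseconds: 9.1331 × 10^-8 × 206265 = 0.018838″.

0.01884 arcsec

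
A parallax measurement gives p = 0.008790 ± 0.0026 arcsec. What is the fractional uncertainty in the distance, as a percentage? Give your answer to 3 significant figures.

For d = 1/p, |σ_d/d| = |σ_p/p|.
σ_p/p = 0.0026 / 0.008790 = 0.29579 = 29.579%.

29.6%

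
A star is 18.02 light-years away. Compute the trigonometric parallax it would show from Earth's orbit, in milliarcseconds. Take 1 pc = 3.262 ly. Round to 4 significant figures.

d = 18.02 ly ÷ 3.262 = 5.5242 pc.
p = 1/d = 1/5.5242 = 0.18102 arcsec.
= 0.18102 × 1000 = 181.02 mas.

181.0 mas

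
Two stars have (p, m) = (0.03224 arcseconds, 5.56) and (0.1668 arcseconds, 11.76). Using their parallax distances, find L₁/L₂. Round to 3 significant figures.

L₁/L₂ = 8080

d₁ = 1/p₁ = 1/0.03224″ = 31.017 pc; d₂ = 1/p₂ = 1/0.1668″ = 5.9952 pc.
M₁ = m₁ − 5 log₁₀ d₁ + 5 = 5.56 − 7.4580 + 5 = 3.1020.
M₂ = 11.76 − 3.8890 + 5 = 12.8710.
L₁/L₂ = 10^(0.4(M₂ − M₁)) = 10^(0.4 × 9.7690) = 10^3.90760 = 8083.5.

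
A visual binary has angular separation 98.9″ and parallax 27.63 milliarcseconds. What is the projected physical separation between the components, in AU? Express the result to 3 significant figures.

3580 AU

d = 1/p = 1/0.02763″ = 36.193 pc.
At distance d (pc), an angle of θ arcsec spans θ·d AU: s = 98.9 × 36.193 = 3579.5 AU.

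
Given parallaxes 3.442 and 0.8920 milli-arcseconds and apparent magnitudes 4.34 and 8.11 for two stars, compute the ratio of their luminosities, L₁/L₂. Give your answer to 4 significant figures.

d₁ = 1/p₁ = 1/0.003442″ = 290.53 pc; d₂ = 1/p₂ = 1/0.0008920″ = 1121.1 pc.
M₁ = m₁ − 5 log₁₀ d₁ + 5 = 4.34 − 12.3160 + 5 = -2.9760.
M₂ = 8.11 − 15.2482 + 5 = -2.1382.
L₁/L₂ = 10^(0.4(M₂ − M₁)) = 10^(0.4 × 0.8378) = 10^0.33512 = 2.1633.

L₁/L₂ = 2.163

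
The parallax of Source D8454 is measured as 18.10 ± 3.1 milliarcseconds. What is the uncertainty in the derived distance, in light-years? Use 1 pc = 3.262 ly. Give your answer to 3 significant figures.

30.9 ly

d = 1/p, so σ_d = σ_p / p².
σ_d = 0.00310 / (0.01810)² = 0.00310 / 0.00032761 = 9.4625 pc = 9.4625 × 3.262 ly = 30.867 ly.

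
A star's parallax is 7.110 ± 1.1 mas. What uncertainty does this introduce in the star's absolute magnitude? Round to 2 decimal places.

σ_M = 0.34 mag

M = m − 5 log₁₀ d + 5 = m + 5 log₁₀ p + 5, so ∂M/∂p = 5/(p ln 10).
σ_M = (5/ln 10) · (σ_p/p) = 2.1715 × 1.1/7.110 = 2.1715 × 0.15471 = 0.33595.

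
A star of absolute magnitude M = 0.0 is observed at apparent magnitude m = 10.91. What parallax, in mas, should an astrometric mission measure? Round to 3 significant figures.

0.658 mas

m − M = 10.91 − 0.0 = 10.91.
d = 10^((m−M)/5 + 1) = 10^3.182 = 1520.5 pc.
p = 1/d = 1/1520.5 = 0.00065768 arcsec = 0.65768 mas.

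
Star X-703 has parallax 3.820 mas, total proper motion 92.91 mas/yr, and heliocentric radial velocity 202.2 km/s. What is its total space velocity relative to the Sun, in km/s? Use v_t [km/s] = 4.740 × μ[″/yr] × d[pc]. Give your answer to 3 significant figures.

d = 1/p = 1/0.003820″ = 261.78 pc.
μ = 92.91 mas/yr = 0.09291 ″/yr.
v_t = 4.740 μ d = 4.740 × 0.09291 × 261.78 = 115.29 km/s.
v = √(v_r² + v_t²) = √(202.2² + 115.29²) = √54176.6 = 232.76 km/s.

233 km/s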